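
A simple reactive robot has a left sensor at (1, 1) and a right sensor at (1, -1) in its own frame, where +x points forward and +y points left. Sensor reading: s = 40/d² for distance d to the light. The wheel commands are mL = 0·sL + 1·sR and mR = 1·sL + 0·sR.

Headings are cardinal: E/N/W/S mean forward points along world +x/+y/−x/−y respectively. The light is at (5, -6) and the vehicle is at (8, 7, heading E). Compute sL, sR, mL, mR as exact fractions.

left sensor world pos  = (9, 8); dL² = 212
right sensor world pos = (9, 6); dR² = 160
sL = 40/212 = 10/53
sR = 40/160 = 1/4
mL = 0·sL + 1·sR = 1/4
mR = 1·sL + 0·sR = 10/53

10/53 1/4 1/4 10/53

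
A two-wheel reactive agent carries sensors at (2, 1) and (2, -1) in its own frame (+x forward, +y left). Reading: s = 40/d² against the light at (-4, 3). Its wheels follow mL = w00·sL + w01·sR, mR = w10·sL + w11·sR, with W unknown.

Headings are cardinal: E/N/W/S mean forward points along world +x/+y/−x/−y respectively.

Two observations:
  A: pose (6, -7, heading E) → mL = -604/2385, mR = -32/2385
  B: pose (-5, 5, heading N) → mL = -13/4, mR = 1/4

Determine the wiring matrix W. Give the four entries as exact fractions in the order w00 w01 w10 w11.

obs A: pose=(6,-7,E) → sL=8/45, sR=8/53, mL=-604/2385, mR=-32/2385
obs B: pose=(-5,5,N) → sL=2, sR=5/2, mL=-13/4, mR=1/4
sensor matrix S = [[8/45, 8/53], [2, 5/2]]; det S = 68/477
solve [mL_A; mL_B] = S·[w00; w01] and [mR_A; mR_B] = S·[w10; w11]:
  w00 = -1, w01 = -1/2, w10 = -1/2, w11 = 1/2

-1 -1/2 -1/2 1/2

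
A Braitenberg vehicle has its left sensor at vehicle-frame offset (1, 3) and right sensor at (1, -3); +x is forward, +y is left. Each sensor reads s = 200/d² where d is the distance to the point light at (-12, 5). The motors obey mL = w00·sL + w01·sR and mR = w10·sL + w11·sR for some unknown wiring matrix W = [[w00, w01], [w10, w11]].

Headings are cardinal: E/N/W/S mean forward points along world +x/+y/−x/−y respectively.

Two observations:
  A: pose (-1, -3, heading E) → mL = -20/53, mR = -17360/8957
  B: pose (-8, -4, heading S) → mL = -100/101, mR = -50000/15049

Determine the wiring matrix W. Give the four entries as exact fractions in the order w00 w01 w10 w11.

0 -1/2 -1 -1

obs A: pose=(-1,-3,E) → sL=200/169, sR=40/53, mL=-20/53, mR=-17360/8957
obs B: pose=(-8,-4,S) → sL=200/149, sR=200/101, mL=-100/101, mR=-50000/15049
sensor matrix S = [[200/169, 40/53], [200/149, 200/101]]; det S = 179328000/134793893
solve [mL_A; mL_B] = S·[w00; w01] and [mR_A; mR_B] = S·[w10; w11]:
  w00 = 0, w01 = -1/2, w10 = -1, w11 = -1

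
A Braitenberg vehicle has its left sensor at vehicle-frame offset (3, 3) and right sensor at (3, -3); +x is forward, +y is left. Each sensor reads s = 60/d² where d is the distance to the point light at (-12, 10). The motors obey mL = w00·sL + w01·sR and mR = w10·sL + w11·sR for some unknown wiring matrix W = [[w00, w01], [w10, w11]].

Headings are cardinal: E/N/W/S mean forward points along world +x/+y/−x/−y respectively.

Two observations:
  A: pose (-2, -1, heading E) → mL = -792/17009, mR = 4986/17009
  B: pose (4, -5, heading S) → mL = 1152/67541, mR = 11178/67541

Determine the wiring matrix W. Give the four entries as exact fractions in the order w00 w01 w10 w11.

-1/2 1/2 1/2 1

obs A: pose=(-2,-1,E) → sL=60/233, sR=12/73, mL=-792/17009, mR=4986/17009
obs B: pose=(4,-5,S) → sL=12/137, sR=60/493, mL=1152/67541, mR=11178/67541
sensor matrix S = [[60/233, 12/73], [12/137, 60/493]]; det S = 19462464/1148804869
solve [mL_A; mL_B] = S·[w00; w01] and [mR_A; mR_B] = S·[w10; w11]:
  w00 = -1/2, w01 = 1/2, w10 = 1/2, w11 = 1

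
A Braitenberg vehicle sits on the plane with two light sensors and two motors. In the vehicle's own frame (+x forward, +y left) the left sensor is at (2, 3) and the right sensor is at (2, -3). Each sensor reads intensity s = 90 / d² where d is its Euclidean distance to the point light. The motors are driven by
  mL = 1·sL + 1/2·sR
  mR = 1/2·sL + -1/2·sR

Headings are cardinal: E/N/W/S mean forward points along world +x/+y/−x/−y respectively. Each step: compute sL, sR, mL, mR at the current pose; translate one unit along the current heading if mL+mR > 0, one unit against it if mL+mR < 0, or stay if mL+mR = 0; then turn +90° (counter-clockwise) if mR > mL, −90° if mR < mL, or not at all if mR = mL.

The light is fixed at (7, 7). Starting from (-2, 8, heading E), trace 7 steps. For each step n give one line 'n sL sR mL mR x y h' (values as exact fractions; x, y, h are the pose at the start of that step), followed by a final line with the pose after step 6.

0 18/13 90/53 1539/689 -108/689 -2 8 E
1 45/13 45/61 6075/1586 1080/793 -1 8 S
2 90/109 90/109 135/109 0 -1 7 W
3 45/74 9/4 513/296 -243/296 -2 7 N
4 18/13 90/53 1539/689 -108/689 -2 8 E
5 45/13 45/61 6075/1586 1080/793 -1 8 S
6 90/109 90/109 135/109 0 -1 7 W
final -2 7 N

n=0: pose=(-2,8,E); sL=18/13, sR=90/53; mL=1539/689, mR=-108/689; mL+mR=27/13 → advance +1; mR−mL=-1647/689 → turn -1·90°
n=1: pose=(-1,8,S); sL=45/13, sR=45/61; mL=6075/1586, mR=1080/793; mL+mR=135/26 → advance +1; mR−mL=-3915/1586 → turn -1·90°
n=2: pose=(-1,7,W); sL=90/109, sR=90/109; mL=135/109, mR=0; mL+mR=135/109 → advance +1; mR−mL=-135/109 → turn -1·90°
n=3: pose=(-2,7,N); sL=45/74, sR=9/4; mL=513/296, mR=-243/296; mL+mR=135/148 → advance +1; mR−mL=-189/74 → turn -1·90°
n=4: pose=(-2,8,E); sL=18/13, sR=90/53; mL=1539/689, mR=-108/689; mL+mR=27/13 → advance +1; mR−mL=-1647/689 → turn -1·90°
n=5: pose=(-1,8,S); sL=45/13, sR=45/61; mL=6075/1586, mR=1080/793; mL+mR=135/26 → advance +1; mR−mL=-3915/1586 → turn -1·90°
n=6: pose=(-1,7,W); sL=90/109, sR=90/109; mL=135/109, mR=0; mL+mR=135/109 → advance +1; mR−mL=-135/109 → turn -1·90°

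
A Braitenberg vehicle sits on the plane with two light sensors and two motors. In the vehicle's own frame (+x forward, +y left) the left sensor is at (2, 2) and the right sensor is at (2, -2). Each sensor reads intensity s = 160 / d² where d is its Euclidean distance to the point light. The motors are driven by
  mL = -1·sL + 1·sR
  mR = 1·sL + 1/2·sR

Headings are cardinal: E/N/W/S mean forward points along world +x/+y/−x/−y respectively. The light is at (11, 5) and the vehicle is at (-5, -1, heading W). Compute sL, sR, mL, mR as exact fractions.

40/97 8/17 96/1649 1068/1649

left sensor world pos  = (-7, -3); dL² = 388
right sensor world pos = (-7, 1); dR² = 340
sL = 160/388 = 40/97
sR = 160/340 = 8/17
mL = -1·sL + 1·sR = 96/1649
mR = 1·sL + 1/2·sR = 1068/1649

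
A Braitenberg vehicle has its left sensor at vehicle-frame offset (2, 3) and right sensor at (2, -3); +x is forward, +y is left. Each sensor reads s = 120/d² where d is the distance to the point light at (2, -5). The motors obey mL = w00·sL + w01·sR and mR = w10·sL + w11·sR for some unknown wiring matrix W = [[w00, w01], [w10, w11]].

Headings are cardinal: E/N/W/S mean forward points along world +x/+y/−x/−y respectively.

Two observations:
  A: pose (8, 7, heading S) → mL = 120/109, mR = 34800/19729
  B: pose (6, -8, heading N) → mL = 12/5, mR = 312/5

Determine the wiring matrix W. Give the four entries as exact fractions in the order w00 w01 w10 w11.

obs A: pose=(8,7,S) → sL=120/181, sR=120/109, mL=120/109, mR=34800/19729
obs B: pose=(6,-8,N) → sL=60, sR=12/5, mL=12/5, mR=312/5
sensor matrix S = [[120/181, 120/109], [60, 12/5]]; det S = -1271808/19729
solve [mL_A; mL_B] = S·[w00; w01] and [mR_A; mR_B] = S·[w10; w11]:
  w00 = 0, w01 = 1, w10 = 1, w11 = 1

0 1 1 1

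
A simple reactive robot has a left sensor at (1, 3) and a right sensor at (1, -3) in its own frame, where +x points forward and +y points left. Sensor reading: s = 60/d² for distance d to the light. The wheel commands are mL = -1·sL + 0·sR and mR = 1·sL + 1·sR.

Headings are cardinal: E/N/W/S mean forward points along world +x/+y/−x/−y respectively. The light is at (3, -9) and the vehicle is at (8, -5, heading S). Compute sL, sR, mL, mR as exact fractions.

left sensor world pos  = (11, -6); dL² = 73
right sensor world pos = (5, -6); dR² = 13
sL = 60/73 = 60/73
sR = 60/13 = 60/13
mL = -1·sL + 0·sR = -60/73
mR = 1·sL + 1·sR = 5160/949

60/73 60/13 -60/73 5160/949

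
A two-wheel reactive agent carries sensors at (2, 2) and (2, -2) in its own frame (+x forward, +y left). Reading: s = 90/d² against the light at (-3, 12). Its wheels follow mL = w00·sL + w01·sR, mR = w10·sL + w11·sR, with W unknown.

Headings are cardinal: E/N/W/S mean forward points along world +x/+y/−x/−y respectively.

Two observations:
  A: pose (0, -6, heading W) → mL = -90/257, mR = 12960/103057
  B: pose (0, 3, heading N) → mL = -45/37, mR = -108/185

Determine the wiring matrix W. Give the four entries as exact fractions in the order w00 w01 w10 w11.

0 -1 -1 1

obs A: pose=(0,-6,W) → sL=90/401, sR=90/257, mL=-90/257, mR=12960/103057
obs B: pose=(0,3,N) → sL=9/5, sR=45/37, mL=-45/37, mR=-108/185
sensor matrix S = [[90/401, 90/257], [9/5, 45/37]]; det S = -1362744/3813109
solve [mL_A; mL_B] = S·[w00; w01] and [mR_A; mR_B] = S·[w10; w11]:
  w00 = 0, w01 = -1, w10 = -1, w11 = 1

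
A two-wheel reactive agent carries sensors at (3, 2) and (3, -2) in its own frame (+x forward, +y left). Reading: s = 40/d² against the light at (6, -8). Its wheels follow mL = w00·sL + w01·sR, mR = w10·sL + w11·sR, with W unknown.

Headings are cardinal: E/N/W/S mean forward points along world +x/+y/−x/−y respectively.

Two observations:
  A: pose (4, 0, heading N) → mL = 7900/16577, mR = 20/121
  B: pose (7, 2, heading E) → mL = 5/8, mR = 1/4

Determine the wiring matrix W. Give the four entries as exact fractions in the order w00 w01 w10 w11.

1/2 1 0 1/2

obs A: pose=(4,0,N) → sL=40/137, sR=40/121, mL=7900/16577, mR=20/121
obs B: pose=(7,2,E) → sL=1/4, sR=1/2, mL=5/8, mR=1/4
sensor matrix S = [[40/137, 40/121], [1/4, 1/2]]; det S = 1050/16577
solve [mL_A; mL_B] = S·[w00; w01] and [mR_A; mR_B] = S·[w10; w11]:
  w00 = 1/2, w01 = 1, w10 = 0, w11 = 1/2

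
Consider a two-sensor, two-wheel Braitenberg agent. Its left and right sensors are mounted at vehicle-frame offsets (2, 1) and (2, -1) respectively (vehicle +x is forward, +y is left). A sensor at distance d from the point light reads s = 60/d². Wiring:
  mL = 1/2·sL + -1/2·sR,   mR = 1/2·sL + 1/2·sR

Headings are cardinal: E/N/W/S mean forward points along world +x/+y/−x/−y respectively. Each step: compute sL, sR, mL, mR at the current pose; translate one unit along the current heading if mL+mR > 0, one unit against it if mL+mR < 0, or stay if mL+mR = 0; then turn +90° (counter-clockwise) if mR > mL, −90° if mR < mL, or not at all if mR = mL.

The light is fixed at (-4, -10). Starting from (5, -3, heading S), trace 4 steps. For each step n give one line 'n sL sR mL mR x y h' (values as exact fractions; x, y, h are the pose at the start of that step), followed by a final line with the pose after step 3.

0 12/25 60/89 -216/2225 1284/2225 5 -3 S
1 6/17 30/73 -36/1241 474/1241 5 -4 E
2 12/29 12/37 48/1073 396/1073 6 -4 N
3 3/5 15/32 21/320 171/320 6 -3 W
final 5 -3 S

n=0: pose=(5,-3,S); sL=12/25, sR=60/89; mL=-216/2225, mR=1284/2225; mL+mR=12/25 → advance +1; mR−mL=60/89 → turn +1·90°
n=1: pose=(5,-4,E); sL=6/17, sR=30/73; mL=-36/1241, mR=474/1241; mL+mR=6/17 → advance +1; mR−mL=30/73 → turn +1·90°
n=2: pose=(6,-4,N); sL=12/29, sR=12/37; mL=48/1073, mR=396/1073; mL+mR=12/29 → advance +1; mR−mL=12/37 → turn +1·90°
n=3: pose=(6,-3,W); sL=3/5, sR=15/32; mL=21/320, mR=171/320; mL+mR=3/5 → advance +1; mR−mL=15/32 → turn +1·90°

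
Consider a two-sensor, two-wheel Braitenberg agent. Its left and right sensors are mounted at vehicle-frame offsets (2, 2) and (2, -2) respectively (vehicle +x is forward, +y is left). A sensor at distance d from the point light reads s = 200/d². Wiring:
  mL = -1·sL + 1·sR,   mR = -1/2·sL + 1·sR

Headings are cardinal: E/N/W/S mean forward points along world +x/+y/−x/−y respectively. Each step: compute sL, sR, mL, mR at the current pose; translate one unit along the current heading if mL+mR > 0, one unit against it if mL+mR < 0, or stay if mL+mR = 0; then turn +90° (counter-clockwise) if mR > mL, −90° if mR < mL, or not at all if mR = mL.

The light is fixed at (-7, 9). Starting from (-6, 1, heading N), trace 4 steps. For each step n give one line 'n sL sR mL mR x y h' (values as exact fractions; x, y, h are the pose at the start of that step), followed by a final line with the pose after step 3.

0 200/37 40/9 -320/333 580/333 -6 1 N
1 100/41 100/13 2800/533 3450/533 -6 2 W
2 40/17 40/17 0 20/17 -7 2 S
3 5 25/13 -40/13 -15/26 -7 1 E
final -8 1 N

n=0: pose=(-6,1,N); sL=200/37, sR=40/9; mL=-320/333, mR=580/333; mL+mR=260/333 → advance +1; mR−mL=100/37 → turn +1·90°
n=1: pose=(-6,2,W); sL=100/41, sR=100/13; mL=2800/533, mR=3450/533; mL+mR=6250/533 → advance +1; mR−mL=50/41 → turn +1·90°
n=2: pose=(-7,2,S); sL=40/17, sR=40/17; mL=0, mR=20/17; mL+mR=20/17 → advance +1; mR−mL=20/17 → turn +1·90°
n=3: pose=(-7,1,E); sL=5, sR=25/13; mL=-40/13, mR=-15/26; mL+mR=-95/26 → advance -1; mR−mL=5/2 → turn +1·90°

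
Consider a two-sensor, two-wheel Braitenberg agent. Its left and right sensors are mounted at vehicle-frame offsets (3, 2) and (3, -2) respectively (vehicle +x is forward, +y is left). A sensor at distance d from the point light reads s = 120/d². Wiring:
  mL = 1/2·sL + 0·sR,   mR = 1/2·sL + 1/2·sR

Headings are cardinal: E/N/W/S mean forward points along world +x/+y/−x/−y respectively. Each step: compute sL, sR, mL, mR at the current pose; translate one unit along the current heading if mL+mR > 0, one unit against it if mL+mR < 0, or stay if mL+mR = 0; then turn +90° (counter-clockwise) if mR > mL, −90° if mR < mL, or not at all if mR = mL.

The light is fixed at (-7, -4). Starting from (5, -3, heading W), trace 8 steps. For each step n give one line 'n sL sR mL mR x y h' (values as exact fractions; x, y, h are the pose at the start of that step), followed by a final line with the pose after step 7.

0 60/41 4/3 30/41 172/123 5 -3 W
1 120/173 24/17 60/173 3096/2941 4 -3 S
2 3/5 3/5 3/10 3/5 4 -4 E
3 120/109 24/41 60/109 3768/4469 5 -4 N
4 60/41 4/3 30/41 172/123 5 -3 W
5 120/173 24/17 60/173 3096/2941 4 -3 S
6 3/5 3/5 3/10 3/5 4 -4 E
7 120/109 24/41 60/109 3768/4469 5 -4 N
final 5 -3 W

n=0: pose=(5,-3,W); sL=60/41, sR=4/3; mL=30/41, mR=172/123; mL+mR=262/123 → advance +1; mR−mL=2/3 → turn +1·90°
n=1: pose=(4,-3,S); sL=120/173, sR=24/17; mL=60/173, mR=3096/2941; mL+mR=4116/2941 → advance +1; mR−mL=12/17 → turn +1·90°
n=2: pose=(4,-4,E); sL=3/5, sR=3/5; mL=3/10, mR=3/5; mL+mR=9/10 → advance +1; mR−mL=3/10 → turn +1·90°
n=3: pose=(5,-4,N); sL=120/109, sR=24/41; mL=60/109, mR=3768/4469; mL+mR=6228/4469 → advance +1; mR−mL=12/41 → turn +1·90°
n=4: pose=(5,-3,W); sL=60/41, sR=4/3; mL=30/41, mR=172/123; mL+mR=262/123 → advance +1; mR−mL=2/3 → turn +1·90°
n=5: pose=(4,-3,S); sL=120/173, sR=24/17; mL=60/173, mR=3096/2941; mL+mR=4116/2941 → advance +1; mR−mL=12/17 → turn +1·90°
n=6: pose=(4,-4,E); sL=3/5, sR=3/5; mL=3/10, mR=3/5; mL+mR=9/10 → advance +1; mR−mL=3/10 → turn +1·90°
n=7: pose=(5,-4,N); sL=120/109, sR=24/41; mL=60/109, mR=3768/4469; mL+mR=6228/4469 → advance +1; mR−mL=12/41 → turn +1·90°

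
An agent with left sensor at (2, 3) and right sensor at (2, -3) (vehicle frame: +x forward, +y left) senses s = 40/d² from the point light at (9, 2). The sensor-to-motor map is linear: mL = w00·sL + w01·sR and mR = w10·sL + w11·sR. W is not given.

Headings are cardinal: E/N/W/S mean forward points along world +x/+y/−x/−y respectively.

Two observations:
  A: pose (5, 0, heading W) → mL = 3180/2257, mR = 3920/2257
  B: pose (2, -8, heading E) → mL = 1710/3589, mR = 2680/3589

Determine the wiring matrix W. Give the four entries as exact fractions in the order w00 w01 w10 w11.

obs A: pose=(5,0,W) → sL=40/61, sR=40/37, mL=3180/2257, mR=3920/2257
obs B: pose=(2,-8,E) → sL=20/37, sR=20/97, mL=1710/3589, mR=2680/3589
sensor matrix S = [[40/61, 40/37], [20/37, 20/97]]; det S = -3638400/8100373
solve [mL_A; mL_B] = S·[w00; w01] and [mR_A; mR_B] = S·[w10; w11]:
  w00 = 1/2, w01 = 1, w10 = 1, w11 = 1

1/2 1 1 1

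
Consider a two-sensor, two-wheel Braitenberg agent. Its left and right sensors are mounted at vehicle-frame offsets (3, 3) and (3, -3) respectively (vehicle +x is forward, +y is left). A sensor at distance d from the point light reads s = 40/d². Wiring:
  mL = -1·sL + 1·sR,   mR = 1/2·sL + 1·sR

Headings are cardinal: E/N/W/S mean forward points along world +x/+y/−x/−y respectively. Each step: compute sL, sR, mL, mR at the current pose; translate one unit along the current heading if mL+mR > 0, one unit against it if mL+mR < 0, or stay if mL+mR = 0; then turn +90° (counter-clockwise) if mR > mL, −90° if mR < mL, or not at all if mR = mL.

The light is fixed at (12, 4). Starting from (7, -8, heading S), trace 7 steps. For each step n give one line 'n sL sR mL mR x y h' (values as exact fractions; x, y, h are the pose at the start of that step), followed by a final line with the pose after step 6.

n=0: pose=(7,-8,S); sL=40/229, sR=40/289; mL=-2400/66181, mR=14940/66181; mL+mR=12540/66181 → advance +1; mR−mL=60/229 → turn +1·90°
n=1: pose=(7,-9,E); sL=5/13, sR=2/13; mL=-3/13, mR=9/26; mL+mR=3/26 → advance +1; mR−mL=15/26 → turn +1·90°
n=2: pose=(8,-9,N); sL=40/149, sR=40/101; mL=1920/15049, mR=7980/15049; mL+mR=9900/15049 → advance +1; mR−mL=60/149 → turn +1·90°
n=3: pose=(8,-8,W); sL=20/137, sR=4/13; mL=288/1781, mR=678/1781; mL+mR=966/1781 → advance +1; mR−mL=30/137 → turn +1·90°
n=4: pose=(7,-8,S); sL=40/229, sR=40/289; mL=-2400/66181, mR=14940/66181; mL+mR=12540/66181 → advance +1; mR−mL=60/229 → turn +1·90°
n=5: pose=(7,-9,E); sL=5/13, sR=2/13; mL=-3/13, mR=9/26; mL+mR=3/26 → advance +1; mR−mL=15/26 → turn +1·90°
n=6: pose=(8,-9,N); sL=40/149, sR=40/101; mL=1920/15049, mR=7980/15049; mL+mR=9900/15049 → advance +1; mR−mL=60/149 → turn +1·90°

0 40/229 40/289 -2400/66181 14940/66181 7 -8 S
1 5/13 2/13 -3/13 9/26 7 -9 E
2 40/149 40/101 1920/15049 7980/15049 8 -9 N
3 20/137 4/13 288/1781 678/1781 8 -8 W
4 40/229 40/289 -2400/66181 14940/66181 7 -8 S
5 5/13 2/13 -3/13 9/26 7 -9 E
6 40/149 40/101 1920/15049 7980/15049 8 -9 N
final 8 -8 W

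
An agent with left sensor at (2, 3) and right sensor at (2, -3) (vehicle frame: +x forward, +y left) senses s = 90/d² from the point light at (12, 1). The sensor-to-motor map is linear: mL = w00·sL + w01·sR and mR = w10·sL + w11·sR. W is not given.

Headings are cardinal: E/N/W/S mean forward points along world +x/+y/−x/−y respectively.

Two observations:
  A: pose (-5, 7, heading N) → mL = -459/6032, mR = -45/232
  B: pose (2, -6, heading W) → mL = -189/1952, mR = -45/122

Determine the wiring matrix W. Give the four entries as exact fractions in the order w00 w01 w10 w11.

obs A: pose=(-5,7,N) → sL=45/232, sR=9/26, mL=-459/6032, mR=-45/232
obs B: pose=(2,-6,W) → sL=45/122, sR=9/16, mL=-189/1952, mR=-45/122
sensor matrix S = [[45/232, 9/26], [45/122, 9/16]]; det S = -54675/2943616
solve [mL_A; mL_B] = S·[w00; w01] and [mR_A; mR_B] = S·[w10; w11]:
  w00 = 1/2, w01 = -1/2, w10 = -1, w11 = 0

1/2 -1/2 -1 0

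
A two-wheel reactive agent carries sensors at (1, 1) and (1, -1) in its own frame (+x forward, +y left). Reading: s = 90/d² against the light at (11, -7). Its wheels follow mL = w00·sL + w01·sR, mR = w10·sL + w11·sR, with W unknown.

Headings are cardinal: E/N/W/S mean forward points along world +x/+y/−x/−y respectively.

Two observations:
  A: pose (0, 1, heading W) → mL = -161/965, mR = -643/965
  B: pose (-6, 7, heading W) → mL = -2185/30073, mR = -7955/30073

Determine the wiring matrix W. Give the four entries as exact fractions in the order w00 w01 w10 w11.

obs A: pose=(0,1,W) → sL=90/193, sR=2/5, mL=-161/965, mR=-643/965
obs B: pose=(-6,7,W) → sL=90/493, sR=10/61, mL=-2185/30073, mR=-7955/30073
sensor matrix S = [[90/193, 2/5], [90/493, 10/61]]; det S = 19872/5804089
solve [mL_A; mL_B] = S·[w00; w01] and [mR_A; mR_B] = S·[w10; w11]:
  w00 = 1/2, w01 = -1, w10 = -1, w11 = -1/2

1/2 -1 -1 -1/2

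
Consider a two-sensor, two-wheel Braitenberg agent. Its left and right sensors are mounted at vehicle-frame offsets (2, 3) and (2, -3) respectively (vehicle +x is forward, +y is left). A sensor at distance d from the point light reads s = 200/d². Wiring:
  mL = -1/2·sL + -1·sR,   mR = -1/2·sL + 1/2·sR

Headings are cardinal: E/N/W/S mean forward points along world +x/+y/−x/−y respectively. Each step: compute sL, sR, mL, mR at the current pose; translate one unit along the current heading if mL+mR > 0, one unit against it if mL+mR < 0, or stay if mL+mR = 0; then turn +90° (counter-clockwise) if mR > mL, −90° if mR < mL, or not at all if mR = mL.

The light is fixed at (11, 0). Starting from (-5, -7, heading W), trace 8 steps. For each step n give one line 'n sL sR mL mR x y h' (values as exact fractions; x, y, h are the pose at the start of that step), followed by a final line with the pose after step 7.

0 25/53 10/17 -1485/1802 105/1802 -5 -7 W
1 8/9 40/81 -76/81 -16/81 -4 -7 S
2 100/89 4/5 -606/445 -72/445 -4 -6 E
3 200/377 40/37 -18780/13949 3840/13949 -5 -6 N
4 25/53 10/17 -1485/1802 105/1802 -5 -7 W
5 8/9 40/81 -76/81 -16/81 -4 -7 S
6 100/89 4/5 -606/445 -72/445 -4 -6 E
7 200/377 40/37 -18780/13949 3840/13949 -5 -6 N
final -5 -7 W

n=0: pose=(-5,-7,W); sL=25/53, sR=10/17; mL=-1485/1802, mR=105/1802; mL+mR=-690/901 → advance -1; mR−mL=15/17 → turn +1·90°
n=1: pose=(-4,-7,S); sL=8/9, sR=40/81; mL=-76/81, mR=-16/81; mL+mR=-92/81 → advance -1; mR−mL=20/27 → turn +1·90°
n=2: pose=(-4,-6,E); sL=100/89, sR=4/5; mL=-606/445, mR=-72/445; mL+mR=-678/445 → advance -1; mR−mL=6/5 → turn +1·90°
n=3: pose=(-5,-6,N); sL=200/377, sR=40/37; mL=-18780/13949, mR=3840/13949; mL+mR=-14940/13949 → advance -1; mR−mL=60/37 → turn +1·90°
n=4: pose=(-5,-7,W); sL=25/53, sR=10/17; mL=-1485/1802, mR=105/1802; mL+mR=-690/901 → advance -1; mR−mL=15/17 → turn +1·90°
n=5: pose=(-4,-7,S); sL=8/9, sR=40/81; mL=-76/81, mR=-16/81; mL+mR=-92/81 → advance -1; mR−mL=20/27 → turn +1·90°
n=6: pose=(-4,-6,E); sL=100/89, sR=4/5; mL=-606/445, mR=-72/445; mL+mR=-678/445 → advance -1; mR−mL=6/5 → turn +1·90°
n=7: pose=(-5,-6,N); sL=200/377, sR=40/37; mL=-18780/13949, mR=3840/13949; mL+mR=-14940/13949 → advance -1; mR−mL=60/37 → turn +1·90°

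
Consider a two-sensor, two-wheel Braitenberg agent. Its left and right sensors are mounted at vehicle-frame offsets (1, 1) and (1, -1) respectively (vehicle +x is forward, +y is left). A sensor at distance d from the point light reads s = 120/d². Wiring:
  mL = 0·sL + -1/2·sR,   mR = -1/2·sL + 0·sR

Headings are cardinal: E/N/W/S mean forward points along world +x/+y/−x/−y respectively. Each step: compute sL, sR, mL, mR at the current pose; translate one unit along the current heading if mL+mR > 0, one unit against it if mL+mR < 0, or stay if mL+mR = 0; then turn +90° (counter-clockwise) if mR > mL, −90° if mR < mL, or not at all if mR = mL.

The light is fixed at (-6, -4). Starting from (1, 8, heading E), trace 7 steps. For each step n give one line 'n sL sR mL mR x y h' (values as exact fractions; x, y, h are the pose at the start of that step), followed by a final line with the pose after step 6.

0 120/233 24/37 -12/37 -60/233 1 8 E
1 60/97 60/109 -30/109 -30/97 0 8 N
2 120/193 120/149 -60/149 -60/193 0 7 E
3 3/4 2/3 -1/3 -3/8 -1 7 N
4 120/157 40/39 -20/39 -60/157 -1 6 E
5 12/13 60/73 -30/73 -6/13 -2 6 N
6 24/25 120/89 -60/89 -12/25 -2 5 E
final -3 5 N

n=0: pose=(1,8,E); sL=120/233, sR=24/37; mL=-12/37, mR=-60/233; mL+mR=-5016/8621 → advance -1; mR−mL=576/8621 → turn +1·90°
n=1: pose=(0,8,N); sL=60/97, sR=60/109; mL=-30/109, mR=-30/97; mL+mR=-6180/10573 → advance -1; mR−mL=-360/10573 → turn -1·90°
n=2: pose=(0,7,E); sL=120/193, sR=120/149; mL=-60/149, mR=-60/193; mL+mR=-20520/28757 → advance -1; mR−mL=2640/28757 → turn +1·90°
n=3: pose=(-1,7,N); sL=3/4, sR=2/3; mL=-1/3, mR=-3/8; mL+mR=-17/24 → advance -1; mR−mL=-1/24 → turn -1·90°
n=4: pose=(-1,6,E); sL=120/157, sR=40/39; mL=-20/39, mR=-60/157; mL+mR=-5480/6123 → advance -1; mR−mL=800/6123 → turn +1·90°
n=5: pose=(-2,6,N); sL=12/13, sR=60/73; mL=-30/73, mR=-6/13; mL+mR=-828/949 → advance -1; mR−mL=-48/949 → turn -1·90°
n=6: pose=(-2,5,E); sL=24/25, sR=120/89; mL=-60/89, mR=-12/25; mL+mR=-2568/2225 → advance -1; mR−mL=432/2225 → turn +1·90°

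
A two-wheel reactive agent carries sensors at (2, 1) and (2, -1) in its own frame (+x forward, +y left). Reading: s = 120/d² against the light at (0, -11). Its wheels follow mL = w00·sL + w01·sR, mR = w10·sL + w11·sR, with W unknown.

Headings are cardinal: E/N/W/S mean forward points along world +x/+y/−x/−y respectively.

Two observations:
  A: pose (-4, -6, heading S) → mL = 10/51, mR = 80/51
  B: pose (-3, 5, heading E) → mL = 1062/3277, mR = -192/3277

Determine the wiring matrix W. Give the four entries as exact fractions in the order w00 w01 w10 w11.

-1/2 1 1/2 -1/2

obs A: pose=(-4,-6,S) → sL=20/3, sR=60/17, mL=10/51, mR=80/51
obs B: pose=(-3,5,E) → sL=12/29, sR=60/113, mL=1062/3277, mR=-192/3277
sensor matrix S = [[20/3, 60/17], [12/29, 60/113]]; det S = 115840/55709
solve [mL_A; mL_B] = S·[w00; w01] and [mR_A; mR_B] = S·[w10; w11]:
  w00 = -1/2, w01 = 1, w10 = 1/2, w11 = -1/2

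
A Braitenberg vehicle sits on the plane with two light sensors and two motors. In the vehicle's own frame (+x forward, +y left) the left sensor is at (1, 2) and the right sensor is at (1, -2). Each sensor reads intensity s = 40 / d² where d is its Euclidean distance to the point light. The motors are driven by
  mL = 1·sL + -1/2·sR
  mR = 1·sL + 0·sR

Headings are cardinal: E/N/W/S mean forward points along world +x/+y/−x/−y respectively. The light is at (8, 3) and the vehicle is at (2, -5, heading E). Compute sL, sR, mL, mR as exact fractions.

40/61 8/25 756/1525 40/61

left sensor world pos  = (3, -3); dL² = 61
right sensor world pos = (3, -7); dR² = 125
sL = 40/61 = 40/61
sR = 40/125 = 8/25
mL = 1·sL + -1/2·sR = 756/1525
mR = 1·sL + 0·sR = 40/61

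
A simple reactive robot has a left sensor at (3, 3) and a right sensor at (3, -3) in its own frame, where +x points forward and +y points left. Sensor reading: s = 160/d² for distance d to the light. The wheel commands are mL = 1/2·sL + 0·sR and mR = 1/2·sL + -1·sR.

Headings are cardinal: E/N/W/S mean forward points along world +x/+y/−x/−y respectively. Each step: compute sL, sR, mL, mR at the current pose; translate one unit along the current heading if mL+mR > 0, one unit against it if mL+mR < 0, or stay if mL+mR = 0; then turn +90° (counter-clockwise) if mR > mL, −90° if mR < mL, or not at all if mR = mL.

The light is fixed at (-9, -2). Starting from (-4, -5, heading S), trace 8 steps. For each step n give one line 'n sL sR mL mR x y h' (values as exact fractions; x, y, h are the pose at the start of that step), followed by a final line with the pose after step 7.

n=0: pose=(-4,-5,S); sL=8/5, sR=4; mL=4/5, mR=-16/5; mL+mR=-12/5 → advance -1; mR−mL=-4 → turn -1·90°
n=1: pose=(-4,-4,W); sL=160/29, sR=32; mL=80/29, mR=-848/29; mL+mR=-768/29 → advance -1; mR−mL=-32 → turn -1·90°
n=2: pose=(-3,-4,N); sL=16, sR=80/41; mL=8, mR=248/41; mL+mR=576/41 → advance +1; mR−mL=-80/41 → turn -1·90°
n=3: pose=(-3,-3,E); sL=32/17, sR=160/97; mL=16/17, mR=-1168/1649; mL+mR=384/1649 → advance +1; mR−mL=-160/97 → turn -1·90°
n=4: pose=(-2,-3,S); sL=40/29, sR=5; mL=20/29, mR=-125/29; mL+mR=-105/29 → advance -1; mR−mL=-5 → turn -1·90°
n=5: pose=(-2,-2,W); sL=32/5, sR=32/5; mL=16/5, mR=-16/5; mL+mR=0 → advance +0; mR−mL=-32/5 → turn -1·90°
n=6: pose=(-2,-2,N); sL=32/5, sR=160/109; mL=16/5, mR=944/545; mL+mR=2688/545 → advance +1; mR−mL=-160/109 → turn -1·90°
n=7: pose=(-2,-1,E); sL=40/29, sR=20/13; mL=20/29, mR=-320/377; mL+mR=-60/377 → advance -1; mR−mL=-20/13 → turn -1·90°

0 8/5 4 4/5 -16/5 -4 -5 S
1 160/29 32 80/29 -848/29 -4 -4 W
2 16 80/41 8 248/41 -3 -4 N
3 32/17 160/97 16/17 -1168/1649 -3 -3 E
4 40/29 5 20/29 -125/29 -2 -3 S
5 32/5 32/5 16/5 -16/5 -2 -2 W
6 32/5 160/109 16/5 944/545 -2 -2 N
7 40/29 20/13 20/29 -320/377 -2 -1 E
final -3 -1 S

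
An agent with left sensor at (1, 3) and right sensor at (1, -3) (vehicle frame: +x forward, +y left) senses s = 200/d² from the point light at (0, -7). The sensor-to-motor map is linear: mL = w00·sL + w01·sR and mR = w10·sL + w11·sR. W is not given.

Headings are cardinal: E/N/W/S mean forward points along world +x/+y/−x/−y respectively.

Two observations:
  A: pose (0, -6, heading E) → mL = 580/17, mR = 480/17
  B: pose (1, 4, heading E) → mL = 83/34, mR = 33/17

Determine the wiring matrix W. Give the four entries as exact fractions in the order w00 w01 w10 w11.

-1/2 1 -1 1

obs A: pose=(0,-6,E) → sL=200/17, sR=40, mL=580/17, mR=480/17
obs B: pose=(1,4,E) → sL=1, sR=50/17, mL=83/34, mR=33/17
sensor matrix S = [[200/17, 40], [1, 50/17]]; det S = -1560/289
solve [mL_A; mL_B] = S·[w00; w01] and [mR_A; mR_B] = S·[w10; w11]:
  w00 = -1/2, w01 = 1, w10 = -1, w11 = 1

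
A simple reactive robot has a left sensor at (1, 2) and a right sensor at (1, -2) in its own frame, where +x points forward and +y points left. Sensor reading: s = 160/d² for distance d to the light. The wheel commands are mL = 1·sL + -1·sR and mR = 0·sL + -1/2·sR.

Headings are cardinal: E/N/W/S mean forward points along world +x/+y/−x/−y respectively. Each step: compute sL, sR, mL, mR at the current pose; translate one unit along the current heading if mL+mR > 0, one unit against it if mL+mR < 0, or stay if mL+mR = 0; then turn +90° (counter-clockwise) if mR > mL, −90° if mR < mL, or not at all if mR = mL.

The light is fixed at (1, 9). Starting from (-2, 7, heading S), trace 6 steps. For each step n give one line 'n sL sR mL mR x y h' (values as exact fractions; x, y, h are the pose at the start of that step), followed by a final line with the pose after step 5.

n=0: pose=(-2,7,S); sL=16, sR=80/17; mL=192/17, mR=-40/17; mL+mR=152/17 → advance +1; mR−mL=-232/17 → turn -1·90°
n=1: pose=(-2,6,W); sL=160/41, sR=160/17; mL=-3840/697, mR=-80/17; mL+mR=-7120/697 → advance -1; mR−mL=560/697 → turn +1·90°
n=2: pose=(-1,6,S); sL=10, sR=5; mL=5, mR=-5/2; mL+mR=5/2 → advance +1; mR−mL=-15/2 → turn -1·90°
n=3: pose=(-1,5,W); sL=32/9, sR=160/13; mL=-1024/117, mR=-80/13; mL+mR=-1744/117 → advance -1; mR−mL=304/117 → turn +1·90°
n=4: pose=(0,5,S); sL=80/13, sR=80/17; mL=320/221, mR=-40/17; mL+mR=-200/221 → advance -1; mR−mL=-840/221 → turn -1·90°
n=5: pose=(0,6,W); sL=160/29, sR=32; mL=-768/29, mR=-16; mL+mR=-1232/29 → advance -1; mR−mL=304/29 → turn +1·90°

0 16 80/17 192/17 -40/17 -2 7 S
1 160/41 160/17 -3840/697 -80/17 -2 6 W
2 10 5 5 -5/2 -1 6 S
3 32/9 160/13 -1024/117 -80/13 -1 5 W
4 80/13 80/17 320/221 -40/17 0 5 S
5 160/29 32 -768/29 -16 0 6 W
final 1 6 S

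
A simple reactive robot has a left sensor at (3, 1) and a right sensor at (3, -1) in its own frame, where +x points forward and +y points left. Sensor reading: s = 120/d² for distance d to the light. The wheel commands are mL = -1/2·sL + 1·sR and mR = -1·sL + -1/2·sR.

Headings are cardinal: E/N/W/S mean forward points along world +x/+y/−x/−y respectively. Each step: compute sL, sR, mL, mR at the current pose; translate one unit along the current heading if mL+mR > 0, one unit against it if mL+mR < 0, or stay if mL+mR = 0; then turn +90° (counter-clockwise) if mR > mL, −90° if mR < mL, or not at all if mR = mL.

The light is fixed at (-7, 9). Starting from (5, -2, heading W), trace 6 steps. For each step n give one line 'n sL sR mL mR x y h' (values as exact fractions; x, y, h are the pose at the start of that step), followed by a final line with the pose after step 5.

n=0: pose=(5,-2,W); sL=8/15, sR=120/181; mL=1076/2715, mR=-2348/2715; mL+mR=-424/905 → advance -1; mR−mL=-3424/2715 → turn -1·90°
n=1: pose=(6,-2,N); sL=15/26, sR=6/13; mL=9/52, mR=-21/26; mL+mR=-33/52 → advance -1; mR−mL=-51/52 → turn -1·90°
n=2: pose=(6,-3,E); sL=120/377, sR=24/85; mL=3948/32045, mR=-14724/32045; mL+mR=-10776/32045 → advance -1; mR−mL=-18672/32045 → turn -1·90°
n=3: pose=(5,-3,S); sL=60/197, sR=60/173; mL=6630/34081, mR=-16290/34081; mL+mR=-9660/34081 → advance -1; mR−mL=-22920/34081 → turn -1·90°
n=4: pose=(5,-2,W); sL=8/15, sR=120/181; mL=1076/2715, mR=-2348/2715; mL+mR=-424/905 → advance -1; mR−mL=-3424/2715 → turn -1·90°
n=5: pose=(6,-2,N); sL=15/26, sR=6/13; mL=9/52, mR=-21/26; mL+mR=-33/52 → advance -1; mR−mL=-51/52 → turn -1·90°

0 8/15 120/181 1076/2715 -2348/2715 5 -2 W
1 15/26 6/13 9/52 -21/26 6 -2 N
2 120/377 24/85 3948/32045 -14724/32045 6 -3 E
3 60/197 60/173 6630/34081 -16290/34081 5 -3 S
4 8/15 120/181 1076/2715 -2348/2715 5 -2 W
5 15/26 6/13 9/52 -21/26 6 -2 N
final 6 -3 E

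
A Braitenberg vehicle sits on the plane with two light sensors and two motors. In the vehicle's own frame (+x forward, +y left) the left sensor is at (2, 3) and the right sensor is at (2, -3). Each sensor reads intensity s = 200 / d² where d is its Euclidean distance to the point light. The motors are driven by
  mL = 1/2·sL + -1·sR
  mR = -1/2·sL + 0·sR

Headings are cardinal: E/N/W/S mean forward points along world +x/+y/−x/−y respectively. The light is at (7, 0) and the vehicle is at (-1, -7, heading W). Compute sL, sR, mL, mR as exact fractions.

left sensor world pos  = (-3, -10); dL² = 200
right sensor world pos = (-3, -4); dR² = 116
sL = 200/200 = 1
sR = 200/116 = 50/29
mL = 1/2·sL + -1·sR = -71/58
mR = -1/2·sL + 0·sR = -1/2

1 50/29 -71/58 -1/2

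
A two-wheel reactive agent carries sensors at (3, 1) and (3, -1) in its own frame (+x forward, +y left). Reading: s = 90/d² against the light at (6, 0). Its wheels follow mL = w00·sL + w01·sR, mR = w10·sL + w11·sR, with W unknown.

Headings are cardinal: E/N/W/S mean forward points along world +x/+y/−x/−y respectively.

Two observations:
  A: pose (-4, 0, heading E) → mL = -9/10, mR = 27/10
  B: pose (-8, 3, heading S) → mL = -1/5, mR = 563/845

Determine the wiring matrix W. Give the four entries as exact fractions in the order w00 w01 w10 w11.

0 -1/2 1/2 1

obs A: pose=(-4,0,E) → sL=9/5, sR=9/5, mL=-9/10, mR=27/10
obs B: pose=(-8,3,S) → sL=90/169, sR=2/5, mL=-1/5, mR=563/845
sensor matrix S = [[9/5, 9/5], [90/169, 2/5]]; det S = -1008/4225
solve [mL_A; mL_B] = S·[w00; w01] and [mR_A; mR_B] = S·[w10; w11]:
  w00 = 0, w01 = -1/2, w10 = 1/2, w11 = 1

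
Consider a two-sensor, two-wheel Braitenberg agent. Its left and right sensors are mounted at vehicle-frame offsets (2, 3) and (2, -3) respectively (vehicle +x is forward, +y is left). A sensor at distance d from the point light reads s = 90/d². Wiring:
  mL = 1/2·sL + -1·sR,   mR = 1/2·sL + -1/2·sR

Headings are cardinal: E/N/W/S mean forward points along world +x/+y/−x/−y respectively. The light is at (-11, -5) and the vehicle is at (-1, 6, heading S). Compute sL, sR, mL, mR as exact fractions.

left sensor world pos  = (2, 4); dL² = 250
right sensor world pos = (-4, 4); dR² = 130
sL = 90/250 = 9/25
sR = 90/130 = 9/13
mL = 1/2·sL + -1·sR = -333/650
mR = 1/2·sL + -1/2·sR = -54/325

9/25 9/13 -333/650 -54/325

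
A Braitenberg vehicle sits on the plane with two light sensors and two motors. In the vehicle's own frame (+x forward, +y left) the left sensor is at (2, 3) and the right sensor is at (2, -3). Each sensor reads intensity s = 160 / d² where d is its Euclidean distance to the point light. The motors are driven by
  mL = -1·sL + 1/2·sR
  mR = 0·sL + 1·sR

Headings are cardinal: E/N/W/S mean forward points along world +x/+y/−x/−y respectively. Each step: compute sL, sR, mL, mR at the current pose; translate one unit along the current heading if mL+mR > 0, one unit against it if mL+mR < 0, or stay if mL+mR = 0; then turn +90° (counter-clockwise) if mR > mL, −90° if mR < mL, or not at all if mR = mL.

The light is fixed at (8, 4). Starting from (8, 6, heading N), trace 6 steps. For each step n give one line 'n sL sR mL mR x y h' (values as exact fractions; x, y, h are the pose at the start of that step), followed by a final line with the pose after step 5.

0 32/5 32/5 -16/5 32/5 8 6 N
1 40 4 -38 4 8 7 W
2 160/17 32 112/17 32 9 7 S
3 80/17 16 56/17 16 9 6 E
4 160/17 160/41 -5200/697 160/41 10 6 N
5 40 10 -35 10 10 5 W
final 11 5 S

n=0: pose=(8,6,N); sL=32/5, sR=32/5; mL=-16/5, mR=32/5; mL+mR=16/5 → advance +1; mR−mL=48/5 → turn +1·90°
n=1: pose=(8,7,W); sL=40, sR=4; mL=-38, mR=4; mL+mR=-34 → advance -1; mR−mL=42 → turn +1·90°
n=2: pose=(9,7,S); sL=160/17, sR=32; mL=112/17, mR=32; mL+mR=656/17 → advance +1; mR−mL=432/17 → turn +1·90°
n=3: pose=(9,6,E); sL=80/17, sR=16; mL=56/17, mR=16; mL+mR=328/17 → advance +1; mR−mL=216/17 → turn +1·90°
n=4: pose=(10,6,N); sL=160/17, sR=160/41; mL=-5200/697, mR=160/41; mL+mR=-2480/697 → advance -1; mR−mL=7920/697 → turn +1·90°
n=5: pose=(10,5,W); sL=40, sR=10; mL=-35, mR=10; mL+mR=-25 → advance -1; mR−mL=45 → turn +1·90°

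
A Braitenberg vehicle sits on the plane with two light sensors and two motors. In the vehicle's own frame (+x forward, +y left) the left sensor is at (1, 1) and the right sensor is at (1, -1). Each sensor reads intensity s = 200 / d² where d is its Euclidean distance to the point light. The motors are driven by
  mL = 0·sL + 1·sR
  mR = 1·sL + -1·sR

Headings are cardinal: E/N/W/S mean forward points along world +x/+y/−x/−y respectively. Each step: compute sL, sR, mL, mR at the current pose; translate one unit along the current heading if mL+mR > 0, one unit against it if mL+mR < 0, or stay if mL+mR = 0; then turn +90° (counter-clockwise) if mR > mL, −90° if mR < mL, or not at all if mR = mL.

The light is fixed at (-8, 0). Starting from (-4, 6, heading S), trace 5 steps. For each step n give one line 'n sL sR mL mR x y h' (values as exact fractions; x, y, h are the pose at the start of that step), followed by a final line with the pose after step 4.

0 4 100/17 100/17 -32/17 -4 6 S
1 8 40/9 40/9 32/9 -4 5 W
2 5 50/13 50/13 15/13 -5 5 N
3 40/13 200/41 200/41 -960/533 -5 6 E
4 4 100/17 100/17 -32/17 -4 6 S
final -4 5 W

n=0: pose=(-4,6,S); sL=4, sR=100/17; mL=100/17, mR=-32/17; mL+mR=4 → advance +1; mR−mL=-132/17 → turn -1·90°
n=1: pose=(-4,5,W); sL=8, sR=40/9; mL=40/9, mR=32/9; mL+mR=8 → advance +1; mR−mL=-8/9 → turn -1·90°
n=2: pose=(-5,5,N); sL=5, sR=50/13; mL=50/13, mR=15/13; mL+mR=5 → advance +1; mR−mL=-35/13 → turn -1·90°
n=3: pose=(-5,6,E); sL=40/13, sR=200/41; mL=200/41, mR=-960/533; mL+mR=40/13 → advance +1; mR−mL=-3560/533 → turn -1·90°
n=4: pose=(-4,6,S); sL=4, sR=100/17; mL=100/17, mR=-32/17; mL+mR=4 → advance +1; mR−mL=-132/17 → turn -1·90°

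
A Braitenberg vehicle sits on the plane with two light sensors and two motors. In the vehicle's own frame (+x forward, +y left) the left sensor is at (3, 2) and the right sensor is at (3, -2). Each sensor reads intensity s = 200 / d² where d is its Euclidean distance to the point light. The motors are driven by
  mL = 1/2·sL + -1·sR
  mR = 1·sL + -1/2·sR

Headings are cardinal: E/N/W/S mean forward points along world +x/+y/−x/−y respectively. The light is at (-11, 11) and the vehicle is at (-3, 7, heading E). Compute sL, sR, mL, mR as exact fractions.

left sensor world pos  = (0, 9); dL² = 125
right sensor world pos = (0, 5); dR² = 157
sL = 200/125 = 8/5
sR = 200/157 = 200/157
mL = 1/2·sL + -1·sR = -372/785
mR = 1·sL + -1/2·sR = 756/785

8/5 200/157 -372/785 756/785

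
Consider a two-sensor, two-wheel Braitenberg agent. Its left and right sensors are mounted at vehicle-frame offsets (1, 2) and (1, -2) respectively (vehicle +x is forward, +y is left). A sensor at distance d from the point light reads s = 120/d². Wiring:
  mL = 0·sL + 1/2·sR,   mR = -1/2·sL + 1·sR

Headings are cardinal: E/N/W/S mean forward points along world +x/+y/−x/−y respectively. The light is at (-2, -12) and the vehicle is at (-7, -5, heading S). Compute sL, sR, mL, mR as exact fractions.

left sensor world pos  = (-5, -6); dL² = 45
right sensor world pos = (-9, -6); dR² = 85
sL = 120/45 = 8/3
sR = 120/85 = 24/17
mL = 0·sL + 1/2·sR = 12/17
mR = -1/2·sL + 1·sR = 4/51

8/3 24/17 12/17 4/51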